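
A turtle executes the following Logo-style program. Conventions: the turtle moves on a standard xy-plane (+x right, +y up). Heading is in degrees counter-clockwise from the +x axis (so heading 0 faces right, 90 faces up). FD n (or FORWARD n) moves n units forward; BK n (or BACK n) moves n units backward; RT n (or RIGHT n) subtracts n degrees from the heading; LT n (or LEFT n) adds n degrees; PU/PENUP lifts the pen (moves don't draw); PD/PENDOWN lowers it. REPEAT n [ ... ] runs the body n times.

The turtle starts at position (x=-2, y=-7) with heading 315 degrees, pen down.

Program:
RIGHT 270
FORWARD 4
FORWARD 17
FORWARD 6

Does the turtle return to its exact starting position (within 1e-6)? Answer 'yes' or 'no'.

Answer: no

Derivation:
Executing turtle program step by step:
Start: pos=(-2,-7), heading=315, pen down
RT 270: heading 315 -> 45
FD 4: (-2,-7) -> (0.828,-4.172) [heading=45, draw]
FD 17: (0.828,-4.172) -> (12.849,7.849) [heading=45, draw]
FD 6: (12.849,7.849) -> (17.092,12.092) [heading=45, draw]
Final: pos=(17.092,12.092), heading=45, 3 segment(s) drawn

Start position: (-2, -7)
Final position: (17.092, 12.092)
Distance = 27; >= 1e-6 -> NOT closed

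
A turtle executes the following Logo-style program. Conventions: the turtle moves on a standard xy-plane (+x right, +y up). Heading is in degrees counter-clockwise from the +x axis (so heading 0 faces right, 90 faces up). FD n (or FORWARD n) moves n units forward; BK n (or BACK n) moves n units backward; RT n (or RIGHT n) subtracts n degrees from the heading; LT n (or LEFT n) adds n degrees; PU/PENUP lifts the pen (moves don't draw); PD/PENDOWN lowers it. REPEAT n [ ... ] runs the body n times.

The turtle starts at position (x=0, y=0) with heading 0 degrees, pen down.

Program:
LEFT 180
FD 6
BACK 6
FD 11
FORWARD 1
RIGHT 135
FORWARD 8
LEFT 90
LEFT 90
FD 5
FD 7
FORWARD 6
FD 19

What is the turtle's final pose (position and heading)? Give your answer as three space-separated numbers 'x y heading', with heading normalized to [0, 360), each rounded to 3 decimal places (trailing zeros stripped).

Answer: -32.506 -20.506 225

Derivation:
Executing turtle program step by step:
Start: pos=(0,0), heading=0, pen down
LT 180: heading 0 -> 180
FD 6: (0,0) -> (-6,0) [heading=180, draw]
BK 6: (-6,0) -> (0,0) [heading=180, draw]
FD 11: (0,0) -> (-11,0) [heading=180, draw]
FD 1: (-11,0) -> (-12,0) [heading=180, draw]
RT 135: heading 180 -> 45
FD 8: (-12,0) -> (-6.343,5.657) [heading=45, draw]
LT 90: heading 45 -> 135
LT 90: heading 135 -> 225
FD 5: (-6.343,5.657) -> (-9.879,2.121) [heading=225, draw]
FD 7: (-9.879,2.121) -> (-14.828,-2.828) [heading=225, draw]
FD 6: (-14.828,-2.828) -> (-19.071,-7.071) [heading=225, draw]
FD 19: (-19.071,-7.071) -> (-32.506,-20.506) [heading=225, draw]
Final: pos=(-32.506,-20.506), heading=225, 9 segment(s) drawn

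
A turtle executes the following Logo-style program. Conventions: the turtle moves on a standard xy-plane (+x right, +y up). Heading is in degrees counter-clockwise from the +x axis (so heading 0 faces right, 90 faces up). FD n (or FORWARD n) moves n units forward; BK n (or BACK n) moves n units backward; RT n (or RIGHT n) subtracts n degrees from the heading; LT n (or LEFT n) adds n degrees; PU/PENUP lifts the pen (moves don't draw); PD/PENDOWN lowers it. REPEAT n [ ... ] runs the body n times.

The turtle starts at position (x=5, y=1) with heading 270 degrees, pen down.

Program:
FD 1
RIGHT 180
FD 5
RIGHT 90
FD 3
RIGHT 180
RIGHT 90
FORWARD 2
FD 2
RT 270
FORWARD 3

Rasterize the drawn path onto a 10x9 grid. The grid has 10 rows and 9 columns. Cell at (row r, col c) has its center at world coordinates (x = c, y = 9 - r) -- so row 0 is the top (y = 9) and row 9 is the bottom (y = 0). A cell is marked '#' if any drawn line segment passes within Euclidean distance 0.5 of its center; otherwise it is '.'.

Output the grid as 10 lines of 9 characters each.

Segment 0: (5,1) -> (5,0)
Segment 1: (5,0) -> (5,5)
Segment 2: (5,5) -> (8,5)
Segment 3: (8,5) -> (8,7)
Segment 4: (8,7) -> (8,9)
Segment 5: (8,9) -> (5,9)

Answer: .....####
........#
........#
........#
.....####
.....#...
.....#...
.....#...
.....#...
.....#...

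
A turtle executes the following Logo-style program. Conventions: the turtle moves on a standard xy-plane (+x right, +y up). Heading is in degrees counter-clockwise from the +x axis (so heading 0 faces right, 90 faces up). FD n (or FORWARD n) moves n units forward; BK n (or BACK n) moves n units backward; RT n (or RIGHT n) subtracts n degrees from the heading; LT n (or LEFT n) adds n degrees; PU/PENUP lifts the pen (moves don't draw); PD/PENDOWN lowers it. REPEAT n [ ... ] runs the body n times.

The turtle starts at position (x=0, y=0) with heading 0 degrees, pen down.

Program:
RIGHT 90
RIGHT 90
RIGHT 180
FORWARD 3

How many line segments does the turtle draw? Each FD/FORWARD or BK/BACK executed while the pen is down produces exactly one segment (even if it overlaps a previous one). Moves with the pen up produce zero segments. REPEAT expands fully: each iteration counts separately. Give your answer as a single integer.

Answer: 1

Derivation:
Executing turtle program step by step:
Start: pos=(0,0), heading=0, pen down
RT 90: heading 0 -> 270
RT 90: heading 270 -> 180
RT 180: heading 180 -> 0
FD 3: (0,0) -> (3,0) [heading=0, draw]
Final: pos=(3,0), heading=0, 1 segment(s) drawn
Segments drawn: 1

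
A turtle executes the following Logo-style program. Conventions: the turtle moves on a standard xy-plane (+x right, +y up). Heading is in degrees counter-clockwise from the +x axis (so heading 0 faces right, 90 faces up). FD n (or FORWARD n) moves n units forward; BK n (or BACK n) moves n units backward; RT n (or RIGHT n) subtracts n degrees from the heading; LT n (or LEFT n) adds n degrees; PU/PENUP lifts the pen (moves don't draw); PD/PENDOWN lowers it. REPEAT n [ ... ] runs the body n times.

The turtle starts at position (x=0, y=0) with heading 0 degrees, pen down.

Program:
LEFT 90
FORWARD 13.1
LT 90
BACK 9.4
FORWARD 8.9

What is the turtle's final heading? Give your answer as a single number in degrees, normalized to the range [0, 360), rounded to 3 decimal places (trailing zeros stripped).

Answer: 180

Derivation:
Executing turtle program step by step:
Start: pos=(0,0), heading=0, pen down
LT 90: heading 0 -> 90
FD 13.1: (0,0) -> (0,13.1) [heading=90, draw]
LT 90: heading 90 -> 180
BK 9.4: (0,13.1) -> (9.4,13.1) [heading=180, draw]
FD 8.9: (9.4,13.1) -> (0.5,13.1) [heading=180, draw]
Final: pos=(0.5,13.1), heading=180, 3 segment(s) drawn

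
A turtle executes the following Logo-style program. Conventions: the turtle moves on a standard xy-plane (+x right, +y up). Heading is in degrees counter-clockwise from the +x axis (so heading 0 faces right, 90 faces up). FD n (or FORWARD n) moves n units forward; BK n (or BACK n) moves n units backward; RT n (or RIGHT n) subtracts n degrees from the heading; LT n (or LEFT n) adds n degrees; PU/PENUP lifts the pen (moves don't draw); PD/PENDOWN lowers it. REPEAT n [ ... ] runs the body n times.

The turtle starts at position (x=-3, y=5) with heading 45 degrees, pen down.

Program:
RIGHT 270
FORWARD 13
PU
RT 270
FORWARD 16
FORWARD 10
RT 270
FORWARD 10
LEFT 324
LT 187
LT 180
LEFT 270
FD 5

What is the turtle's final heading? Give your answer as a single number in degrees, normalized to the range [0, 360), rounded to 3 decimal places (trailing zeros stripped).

Executing turtle program step by step:
Start: pos=(-3,5), heading=45, pen down
RT 270: heading 45 -> 135
FD 13: (-3,5) -> (-12.192,14.192) [heading=135, draw]
PU: pen up
RT 270: heading 135 -> 225
FD 16: (-12.192,14.192) -> (-23.506,2.879) [heading=225, move]
FD 10: (-23.506,2.879) -> (-30.577,-4.192) [heading=225, move]
RT 270: heading 225 -> 315
FD 10: (-30.577,-4.192) -> (-23.506,-11.263) [heading=315, move]
LT 324: heading 315 -> 279
LT 187: heading 279 -> 106
LT 180: heading 106 -> 286
LT 270: heading 286 -> 196
FD 5: (-23.506,-11.263) -> (-28.312,-12.642) [heading=196, move]
Final: pos=(-28.312,-12.642), heading=196, 1 segment(s) drawn

Answer: 196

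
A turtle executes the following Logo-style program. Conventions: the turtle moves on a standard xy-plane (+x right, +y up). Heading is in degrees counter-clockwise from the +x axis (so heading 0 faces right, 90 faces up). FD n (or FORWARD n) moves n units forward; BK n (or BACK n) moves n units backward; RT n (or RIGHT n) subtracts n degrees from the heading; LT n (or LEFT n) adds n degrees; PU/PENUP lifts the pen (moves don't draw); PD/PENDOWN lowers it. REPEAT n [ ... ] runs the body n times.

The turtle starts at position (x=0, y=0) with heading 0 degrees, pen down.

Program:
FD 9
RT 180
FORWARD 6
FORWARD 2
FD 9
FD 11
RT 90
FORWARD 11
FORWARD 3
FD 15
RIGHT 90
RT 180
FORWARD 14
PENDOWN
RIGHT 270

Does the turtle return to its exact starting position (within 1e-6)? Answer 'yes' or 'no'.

Executing turtle program step by step:
Start: pos=(0,0), heading=0, pen down
FD 9: (0,0) -> (9,0) [heading=0, draw]
RT 180: heading 0 -> 180
FD 6: (9,0) -> (3,0) [heading=180, draw]
FD 2: (3,0) -> (1,0) [heading=180, draw]
FD 9: (1,0) -> (-8,0) [heading=180, draw]
FD 11: (-8,0) -> (-19,0) [heading=180, draw]
RT 90: heading 180 -> 90
FD 11: (-19,0) -> (-19,11) [heading=90, draw]
FD 3: (-19,11) -> (-19,14) [heading=90, draw]
FD 15: (-19,14) -> (-19,29) [heading=90, draw]
RT 90: heading 90 -> 0
RT 180: heading 0 -> 180
FD 14: (-19,29) -> (-33,29) [heading=180, draw]
PD: pen down
RT 270: heading 180 -> 270
Final: pos=(-33,29), heading=270, 9 segment(s) drawn

Start position: (0, 0)
Final position: (-33, 29)
Distance = 43.932; >= 1e-6 -> NOT closed

Answer: no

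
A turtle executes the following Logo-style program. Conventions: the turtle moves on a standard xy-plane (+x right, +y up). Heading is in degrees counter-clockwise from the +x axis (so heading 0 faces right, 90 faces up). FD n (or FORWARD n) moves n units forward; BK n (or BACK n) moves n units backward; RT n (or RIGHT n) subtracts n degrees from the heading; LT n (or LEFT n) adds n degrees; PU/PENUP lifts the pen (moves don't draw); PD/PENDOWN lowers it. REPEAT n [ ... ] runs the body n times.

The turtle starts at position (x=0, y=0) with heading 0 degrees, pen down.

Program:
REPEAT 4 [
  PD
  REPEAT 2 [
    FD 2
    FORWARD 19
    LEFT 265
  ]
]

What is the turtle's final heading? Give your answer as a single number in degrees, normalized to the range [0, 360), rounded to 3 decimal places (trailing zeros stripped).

Executing turtle program step by step:
Start: pos=(0,0), heading=0, pen down
REPEAT 4 [
  -- iteration 1/4 --
  PD: pen down
  REPEAT 2 [
    -- iteration 1/2 --
    FD 2: (0,0) -> (2,0) [heading=0, draw]
    FD 19: (2,0) -> (21,0) [heading=0, draw]
    LT 265: heading 0 -> 265
    -- iteration 2/2 --
    FD 2: (21,0) -> (20.826,-1.992) [heading=265, draw]
    FD 19: (20.826,-1.992) -> (19.17,-20.92) [heading=265, draw]
    LT 265: heading 265 -> 170
  ]
  -- iteration 2/4 --
  PD: pen down
  REPEAT 2 [
    -- iteration 1/2 --
    FD 2: (19.17,-20.92) -> (17.2,-20.573) [heading=170, draw]
    FD 19: (17.2,-20.573) -> (-1.511,-17.273) [heading=170, draw]
    LT 265: heading 170 -> 75
    -- iteration 2/2 --
    FD 2: (-1.511,-17.273) -> (-0.994,-15.342) [heading=75, draw]
    FD 19: (-0.994,-15.342) -> (3.924,3.011) [heading=75, draw]
    LT 265: heading 75 -> 340
  ]
  -- iteration 3/4 --
  PD: pen down
  REPEAT 2 [
    -- iteration 1/2 --
    FD 2: (3.924,3.011) -> (5.803,2.327) [heading=340, draw]
    FD 19: (5.803,2.327) -> (23.658,-4.171) [heading=340, draw]
    LT 265: heading 340 -> 245
    -- iteration 2/2 --
    FD 2: (23.658,-4.171) -> (22.812,-5.984) [heading=245, draw]
    FD 19: (22.812,-5.984) -> (14.783,-23.204) [heading=245, draw]
    LT 265: heading 245 -> 150
  ]
  -- iteration 4/4 --
  PD: pen down
  REPEAT 2 [
    -- iteration 1/2 --
    FD 2: (14.783,-23.204) -> (13.05,-22.204) [heading=150, draw]
    FD 19: (13.05,-22.204) -> (-3.404,-12.704) [heading=150, draw]
    LT 265: heading 150 -> 55
    -- iteration 2/2 --
    FD 2: (-3.404,-12.704) -> (-2.257,-11.066) [heading=55, draw]
    FD 19: (-2.257,-11.066) -> (8.641,4.498) [heading=55, draw]
    LT 265: heading 55 -> 320
  ]
]
Final: pos=(8.641,4.498), heading=320, 16 segment(s) drawn

Answer: 320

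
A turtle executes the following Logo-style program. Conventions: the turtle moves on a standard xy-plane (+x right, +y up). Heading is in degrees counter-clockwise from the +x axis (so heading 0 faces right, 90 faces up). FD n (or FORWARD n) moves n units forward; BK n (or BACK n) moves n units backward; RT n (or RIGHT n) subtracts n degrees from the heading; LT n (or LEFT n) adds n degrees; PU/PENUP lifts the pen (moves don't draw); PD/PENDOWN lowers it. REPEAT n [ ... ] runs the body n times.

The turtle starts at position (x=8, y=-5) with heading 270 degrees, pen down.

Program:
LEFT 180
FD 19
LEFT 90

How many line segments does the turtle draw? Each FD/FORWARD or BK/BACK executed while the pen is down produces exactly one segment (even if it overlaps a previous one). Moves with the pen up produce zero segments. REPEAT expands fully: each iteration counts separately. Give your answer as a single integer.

Executing turtle program step by step:
Start: pos=(8,-5), heading=270, pen down
LT 180: heading 270 -> 90
FD 19: (8,-5) -> (8,14) [heading=90, draw]
LT 90: heading 90 -> 180
Final: pos=(8,14), heading=180, 1 segment(s) drawn
Segments drawn: 1

Answer: 1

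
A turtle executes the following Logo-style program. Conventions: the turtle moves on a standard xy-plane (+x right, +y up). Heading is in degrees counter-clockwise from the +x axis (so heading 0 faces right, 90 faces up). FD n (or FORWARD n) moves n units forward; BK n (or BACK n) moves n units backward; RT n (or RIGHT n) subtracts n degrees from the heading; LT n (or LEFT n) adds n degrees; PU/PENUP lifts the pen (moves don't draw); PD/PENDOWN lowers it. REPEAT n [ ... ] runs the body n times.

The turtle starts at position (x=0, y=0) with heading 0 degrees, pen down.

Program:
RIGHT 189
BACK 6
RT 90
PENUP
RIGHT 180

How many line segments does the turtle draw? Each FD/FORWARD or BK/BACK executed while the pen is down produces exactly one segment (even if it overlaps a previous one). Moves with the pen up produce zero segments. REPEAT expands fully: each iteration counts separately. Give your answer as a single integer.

Answer: 1

Derivation:
Executing turtle program step by step:
Start: pos=(0,0), heading=0, pen down
RT 189: heading 0 -> 171
BK 6: (0,0) -> (5.926,-0.939) [heading=171, draw]
RT 90: heading 171 -> 81
PU: pen up
RT 180: heading 81 -> 261
Final: pos=(5.926,-0.939), heading=261, 1 segment(s) drawn
Segments drawn: 1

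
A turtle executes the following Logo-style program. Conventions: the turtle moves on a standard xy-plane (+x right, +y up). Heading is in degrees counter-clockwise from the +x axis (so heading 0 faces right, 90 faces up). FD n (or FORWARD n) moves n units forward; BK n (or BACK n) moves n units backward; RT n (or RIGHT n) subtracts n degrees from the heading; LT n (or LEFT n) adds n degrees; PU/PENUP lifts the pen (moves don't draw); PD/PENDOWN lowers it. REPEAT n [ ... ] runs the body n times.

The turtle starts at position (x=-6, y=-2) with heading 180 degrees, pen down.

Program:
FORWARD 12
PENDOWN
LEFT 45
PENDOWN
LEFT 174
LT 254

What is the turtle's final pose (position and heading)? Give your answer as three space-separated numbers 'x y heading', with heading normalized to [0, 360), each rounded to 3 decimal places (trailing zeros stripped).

Answer: -18 -2 293

Derivation:
Executing turtle program step by step:
Start: pos=(-6,-2), heading=180, pen down
FD 12: (-6,-2) -> (-18,-2) [heading=180, draw]
PD: pen down
LT 45: heading 180 -> 225
PD: pen down
LT 174: heading 225 -> 39
LT 254: heading 39 -> 293
Final: pos=(-18,-2), heading=293, 1 segment(s) drawn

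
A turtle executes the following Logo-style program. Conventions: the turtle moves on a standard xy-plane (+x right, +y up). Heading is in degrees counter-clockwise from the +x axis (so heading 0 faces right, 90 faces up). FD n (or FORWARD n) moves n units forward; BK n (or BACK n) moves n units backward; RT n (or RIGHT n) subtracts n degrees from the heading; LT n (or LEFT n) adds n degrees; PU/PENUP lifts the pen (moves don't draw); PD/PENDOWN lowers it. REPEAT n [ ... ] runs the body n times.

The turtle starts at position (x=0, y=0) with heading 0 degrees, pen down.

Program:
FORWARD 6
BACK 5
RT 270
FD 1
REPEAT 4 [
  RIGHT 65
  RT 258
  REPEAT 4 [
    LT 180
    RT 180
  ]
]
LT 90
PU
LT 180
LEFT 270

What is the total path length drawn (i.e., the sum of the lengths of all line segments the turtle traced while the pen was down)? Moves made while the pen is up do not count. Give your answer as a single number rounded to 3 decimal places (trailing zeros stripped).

Executing turtle program step by step:
Start: pos=(0,0), heading=0, pen down
FD 6: (0,0) -> (6,0) [heading=0, draw]
BK 5: (6,0) -> (1,0) [heading=0, draw]
RT 270: heading 0 -> 90
FD 1: (1,0) -> (1,1) [heading=90, draw]
REPEAT 4 [
  -- iteration 1/4 --
  RT 65: heading 90 -> 25
  RT 258: heading 25 -> 127
  REPEAT 4 [
    -- iteration 1/4 --
    LT 180: heading 127 -> 307
    RT 180: heading 307 -> 127
    -- iteration 2/4 --
    LT 180: heading 127 -> 307
    RT 180: heading 307 -> 127
    -- iteration 3/4 --
    LT 180: heading 127 -> 307
    RT 180: heading 307 -> 127
    -- iteration 4/4 --
    LT 180: heading 127 -> 307
    RT 180: heading 307 -> 127
  ]
  -- iteration 2/4 --
  RT 65: heading 127 -> 62
  RT 258: heading 62 -> 164
  REPEAT 4 [
    -- iteration 1/4 --
    LT 180: heading 164 -> 344
    RT 180: heading 344 -> 164
    -- iteration 2/4 --
    LT 180: heading 164 -> 344
    RT 180: heading 344 -> 164
    -- iteration 3/4 --
    LT 180: heading 164 -> 344
    RT 180: heading 344 -> 164
    -- iteration 4/4 --
    LT 180: heading 164 -> 344
    RT 180: heading 344 -> 164
  ]
  -- iteration 3/4 --
  RT 65: heading 164 -> 99
  RT 258: heading 99 -> 201
  REPEAT 4 [
    -- iteration 1/4 --
    LT 180: heading 201 -> 21
    RT 180: heading 21 -> 201
    -- iteration 2/4 --
    LT 180: heading 201 -> 21
    RT 180: heading 21 -> 201
    -- iteration 3/4 --
    LT 180: heading 201 -> 21
    RT 180: heading 21 -> 201
    -- iteration 4/4 --
    LT 180: heading 201 -> 21
    RT 180: heading 21 -> 201
  ]
  -- iteration 4/4 --
  RT 65: heading 201 -> 136
  RT 258: heading 136 -> 238
  REPEAT 4 [
    -- iteration 1/4 --
    LT 180: heading 238 -> 58
    RT 180: heading 58 -> 238
    -- iteration 2/4 --
    LT 180: heading 238 -> 58
    RT 180: heading 58 -> 238
    -- iteration 3/4 --
    LT 180: heading 238 -> 58
    RT 180: heading 58 -> 238
    -- iteration 4/4 --
    LT 180: heading 238 -> 58
    RT 180: heading 58 -> 238
  ]
]
LT 90: heading 238 -> 328
PU: pen up
LT 180: heading 328 -> 148
LT 270: heading 148 -> 58
Final: pos=(1,1), heading=58, 3 segment(s) drawn

Segment lengths:
  seg 1: (0,0) -> (6,0), length = 6
  seg 2: (6,0) -> (1,0), length = 5
  seg 3: (1,0) -> (1,1), length = 1
Total = 12

Answer: 12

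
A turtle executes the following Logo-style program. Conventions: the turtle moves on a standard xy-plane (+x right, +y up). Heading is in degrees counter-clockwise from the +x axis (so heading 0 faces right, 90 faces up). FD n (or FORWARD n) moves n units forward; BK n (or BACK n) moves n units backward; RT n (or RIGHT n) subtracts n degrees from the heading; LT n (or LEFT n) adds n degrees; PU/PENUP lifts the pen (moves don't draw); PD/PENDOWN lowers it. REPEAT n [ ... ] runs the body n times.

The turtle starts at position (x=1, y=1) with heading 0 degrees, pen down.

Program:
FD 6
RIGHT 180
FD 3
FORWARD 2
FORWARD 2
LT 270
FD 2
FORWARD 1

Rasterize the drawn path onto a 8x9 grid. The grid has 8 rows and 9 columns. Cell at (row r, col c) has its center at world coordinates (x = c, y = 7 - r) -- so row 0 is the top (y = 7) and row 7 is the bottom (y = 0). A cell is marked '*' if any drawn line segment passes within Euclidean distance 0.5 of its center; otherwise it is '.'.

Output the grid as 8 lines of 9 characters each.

Answer: .........
.........
.........
*........
*........
*........
********.
.........

Derivation:
Segment 0: (1,1) -> (7,1)
Segment 1: (7,1) -> (4,1)
Segment 2: (4,1) -> (2,1)
Segment 3: (2,1) -> (0,1)
Segment 4: (0,1) -> (0,3)
Segment 5: (0,3) -> (0,4)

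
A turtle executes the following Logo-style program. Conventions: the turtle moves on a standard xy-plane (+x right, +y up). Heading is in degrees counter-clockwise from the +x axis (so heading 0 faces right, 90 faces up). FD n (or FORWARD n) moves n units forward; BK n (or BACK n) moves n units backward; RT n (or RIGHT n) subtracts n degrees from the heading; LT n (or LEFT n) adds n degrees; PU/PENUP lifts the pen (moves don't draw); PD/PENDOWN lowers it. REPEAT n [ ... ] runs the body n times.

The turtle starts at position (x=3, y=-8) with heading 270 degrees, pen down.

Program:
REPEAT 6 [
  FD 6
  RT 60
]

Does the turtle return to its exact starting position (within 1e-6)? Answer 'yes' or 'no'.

Executing turtle program step by step:
Start: pos=(3,-8), heading=270, pen down
REPEAT 6 [
  -- iteration 1/6 --
  FD 6: (3,-8) -> (3,-14) [heading=270, draw]
  RT 60: heading 270 -> 210
  -- iteration 2/6 --
  FD 6: (3,-14) -> (-2.196,-17) [heading=210, draw]
  RT 60: heading 210 -> 150
  -- iteration 3/6 --
  FD 6: (-2.196,-17) -> (-7.392,-14) [heading=150, draw]
  RT 60: heading 150 -> 90
  -- iteration 4/6 --
  FD 6: (-7.392,-14) -> (-7.392,-8) [heading=90, draw]
  RT 60: heading 90 -> 30
  -- iteration 5/6 --
  FD 6: (-7.392,-8) -> (-2.196,-5) [heading=30, draw]
  RT 60: heading 30 -> 330
  -- iteration 6/6 --
  FD 6: (-2.196,-5) -> (3,-8) [heading=330, draw]
  RT 60: heading 330 -> 270
]
Final: pos=(3,-8), heading=270, 6 segment(s) drawn

Start position: (3, -8)
Final position: (3, -8)
Distance = 0; < 1e-6 -> CLOSED

Answer: yes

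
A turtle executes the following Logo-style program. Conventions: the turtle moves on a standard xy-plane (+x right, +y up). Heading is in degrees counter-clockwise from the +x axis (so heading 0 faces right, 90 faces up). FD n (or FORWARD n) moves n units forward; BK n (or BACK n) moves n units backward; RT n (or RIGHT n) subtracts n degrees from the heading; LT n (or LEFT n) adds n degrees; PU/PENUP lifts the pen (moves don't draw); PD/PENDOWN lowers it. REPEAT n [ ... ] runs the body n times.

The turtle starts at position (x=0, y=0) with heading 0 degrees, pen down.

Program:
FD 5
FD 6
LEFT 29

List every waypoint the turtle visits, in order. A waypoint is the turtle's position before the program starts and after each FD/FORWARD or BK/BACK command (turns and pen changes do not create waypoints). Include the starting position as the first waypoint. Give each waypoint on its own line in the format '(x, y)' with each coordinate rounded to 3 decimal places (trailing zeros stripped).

Answer: (0, 0)
(5, 0)
(11, 0)

Derivation:
Executing turtle program step by step:
Start: pos=(0,0), heading=0, pen down
FD 5: (0,0) -> (5,0) [heading=0, draw]
FD 6: (5,0) -> (11,0) [heading=0, draw]
LT 29: heading 0 -> 29
Final: pos=(11,0), heading=29, 2 segment(s) drawn
Waypoints (3 total):
(0, 0)
(5, 0)
(11, 0)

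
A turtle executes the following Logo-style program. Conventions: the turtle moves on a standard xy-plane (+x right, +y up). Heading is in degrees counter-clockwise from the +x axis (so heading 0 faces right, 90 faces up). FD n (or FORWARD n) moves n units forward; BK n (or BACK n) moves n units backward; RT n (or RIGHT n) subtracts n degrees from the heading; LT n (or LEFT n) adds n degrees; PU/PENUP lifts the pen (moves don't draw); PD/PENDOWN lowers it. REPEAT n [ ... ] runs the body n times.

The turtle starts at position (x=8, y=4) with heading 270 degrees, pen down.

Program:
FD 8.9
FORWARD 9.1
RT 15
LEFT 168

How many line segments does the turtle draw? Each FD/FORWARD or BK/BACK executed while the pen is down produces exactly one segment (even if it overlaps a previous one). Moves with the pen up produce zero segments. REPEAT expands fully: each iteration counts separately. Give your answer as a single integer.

Answer: 2

Derivation:
Executing turtle program step by step:
Start: pos=(8,4), heading=270, pen down
FD 8.9: (8,4) -> (8,-4.9) [heading=270, draw]
FD 9.1: (8,-4.9) -> (8,-14) [heading=270, draw]
RT 15: heading 270 -> 255
LT 168: heading 255 -> 63
Final: pos=(8,-14), heading=63, 2 segment(s) drawn
Segments drawn: 2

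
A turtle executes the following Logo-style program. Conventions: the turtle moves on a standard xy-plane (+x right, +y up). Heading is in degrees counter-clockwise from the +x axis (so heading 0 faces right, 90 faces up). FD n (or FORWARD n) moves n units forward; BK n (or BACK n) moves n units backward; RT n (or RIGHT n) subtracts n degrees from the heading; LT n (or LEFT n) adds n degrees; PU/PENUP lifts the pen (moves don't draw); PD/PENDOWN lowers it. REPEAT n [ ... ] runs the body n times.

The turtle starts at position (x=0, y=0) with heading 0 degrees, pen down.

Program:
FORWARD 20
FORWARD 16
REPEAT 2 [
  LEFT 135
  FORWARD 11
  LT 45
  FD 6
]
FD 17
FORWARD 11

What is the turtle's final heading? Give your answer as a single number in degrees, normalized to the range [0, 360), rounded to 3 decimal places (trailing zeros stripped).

Executing turtle program step by step:
Start: pos=(0,0), heading=0, pen down
FD 20: (0,0) -> (20,0) [heading=0, draw]
FD 16: (20,0) -> (36,0) [heading=0, draw]
REPEAT 2 [
  -- iteration 1/2 --
  LT 135: heading 0 -> 135
  FD 11: (36,0) -> (28.222,7.778) [heading=135, draw]
  LT 45: heading 135 -> 180
  FD 6: (28.222,7.778) -> (22.222,7.778) [heading=180, draw]
  -- iteration 2/2 --
  LT 135: heading 180 -> 315
  FD 11: (22.222,7.778) -> (30,0) [heading=315, draw]
  LT 45: heading 315 -> 0
  FD 6: (30,0) -> (36,0) [heading=0, draw]
]
FD 17: (36,0) -> (53,0) [heading=0, draw]
FD 11: (53,0) -> (64,0) [heading=0, draw]
Final: pos=(64,0), heading=0, 8 segment(s) drawn

Answer: 0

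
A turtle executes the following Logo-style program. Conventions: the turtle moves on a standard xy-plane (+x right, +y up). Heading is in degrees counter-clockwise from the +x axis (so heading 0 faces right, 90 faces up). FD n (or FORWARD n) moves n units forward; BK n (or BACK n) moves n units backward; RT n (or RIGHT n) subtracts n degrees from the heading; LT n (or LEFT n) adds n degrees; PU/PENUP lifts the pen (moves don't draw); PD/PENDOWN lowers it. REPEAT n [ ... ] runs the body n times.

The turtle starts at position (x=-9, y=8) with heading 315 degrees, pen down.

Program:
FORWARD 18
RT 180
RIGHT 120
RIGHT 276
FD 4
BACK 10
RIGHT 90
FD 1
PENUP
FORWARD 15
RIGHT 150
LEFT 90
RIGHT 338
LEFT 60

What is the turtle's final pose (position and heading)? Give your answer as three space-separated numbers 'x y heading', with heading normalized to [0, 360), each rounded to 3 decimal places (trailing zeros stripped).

Executing turtle program step by step:
Start: pos=(-9,8), heading=315, pen down
FD 18: (-9,8) -> (3.728,-4.728) [heading=315, draw]
RT 180: heading 315 -> 135
RT 120: heading 135 -> 15
RT 276: heading 15 -> 99
FD 4: (3.728,-4.728) -> (3.102,-0.777) [heading=99, draw]
BK 10: (3.102,-0.777) -> (4.667,-10.654) [heading=99, draw]
RT 90: heading 99 -> 9
FD 1: (4.667,-10.654) -> (5.654,-10.498) [heading=9, draw]
PU: pen up
FD 15: (5.654,-10.498) -> (20.47,-8.151) [heading=9, move]
RT 150: heading 9 -> 219
LT 90: heading 219 -> 309
RT 338: heading 309 -> 331
LT 60: heading 331 -> 31
Final: pos=(20.47,-8.151), heading=31, 4 segment(s) drawn

Answer: 20.47 -8.151 31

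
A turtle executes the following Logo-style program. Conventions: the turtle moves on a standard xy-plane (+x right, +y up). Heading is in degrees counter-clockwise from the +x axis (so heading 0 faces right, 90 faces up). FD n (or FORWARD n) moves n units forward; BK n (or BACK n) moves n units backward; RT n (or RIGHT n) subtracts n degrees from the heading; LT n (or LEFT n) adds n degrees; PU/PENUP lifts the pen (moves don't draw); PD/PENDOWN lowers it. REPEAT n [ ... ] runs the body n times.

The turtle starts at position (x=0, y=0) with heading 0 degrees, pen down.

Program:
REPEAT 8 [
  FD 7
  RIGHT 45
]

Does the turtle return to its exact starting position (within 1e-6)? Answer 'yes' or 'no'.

Executing turtle program step by step:
Start: pos=(0,0), heading=0, pen down
REPEAT 8 [
  -- iteration 1/8 --
  FD 7: (0,0) -> (7,0) [heading=0, draw]
  RT 45: heading 0 -> 315
  -- iteration 2/8 --
  FD 7: (7,0) -> (11.95,-4.95) [heading=315, draw]
  RT 45: heading 315 -> 270
  -- iteration 3/8 --
  FD 7: (11.95,-4.95) -> (11.95,-11.95) [heading=270, draw]
  RT 45: heading 270 -> 225
  -- iteration 4/8 --
  FD 7: (11.95,-11.95) -> (7,-16.899) [heading=225, draw]
  RT 45: heading 225 -> 180
  -- iteration 5/8 --
  FD 7: (7,-16.899) -> (0,-16.899) [heading=180, draw]
  RT 45: heading 180 -> 135
  -- iteration 6/8 --
  FD 7: (0,-16.899) -> (-4.95,-11.95) [heading=135, draw]
  RT 45: heading 135 -> 90
  -- iteration 7/8 --
  FD 7: (-4.95,-11.95) -> (-4.95,-4.95) [heading=90, draw]
  RT 45: heading 90 -> 45
  -- iteration 8/8 --
  FD 7: (-4.95,-4.95) -> (0,0) [heading=45, draw]
  RT 45: heading 45 -> 0
]
Final: pos=(0,0), heading=0, 8 segment(s) drawn

Start position: (0, 0)
Final position: (0, 0)
Distance = 0; < 1e-6 -> CLOSED

Answer: yes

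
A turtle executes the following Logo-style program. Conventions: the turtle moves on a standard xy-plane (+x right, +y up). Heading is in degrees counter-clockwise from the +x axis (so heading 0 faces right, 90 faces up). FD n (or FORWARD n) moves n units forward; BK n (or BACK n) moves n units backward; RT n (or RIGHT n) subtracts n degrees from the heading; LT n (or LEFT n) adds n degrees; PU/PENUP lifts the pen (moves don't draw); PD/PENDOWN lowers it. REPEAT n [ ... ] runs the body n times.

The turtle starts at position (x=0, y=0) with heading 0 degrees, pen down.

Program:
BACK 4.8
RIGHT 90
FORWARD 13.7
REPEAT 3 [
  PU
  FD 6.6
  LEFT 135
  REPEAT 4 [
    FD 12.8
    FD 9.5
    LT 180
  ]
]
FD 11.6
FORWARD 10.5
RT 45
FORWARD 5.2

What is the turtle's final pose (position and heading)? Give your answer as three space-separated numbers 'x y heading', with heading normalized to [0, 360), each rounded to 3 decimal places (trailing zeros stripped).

Executing turtle program step by step:
Start: pos=(0,0), heading=0, pen down
BK 4.8: (0,0) -> (-4.8,0) [heading=0, draw]
RT 90: heading 0 -> 270
FD 13.7: (-4.8,0) -> (-4.8,-13.7) [heading=270, draw]
REPEAT 3 [
  -- iteration 1/3 --
  PU: pen up
  FD 6.6: (-4.8,-13.7) -> (-4.8,-20.3) [heading=270, move]
  LT 135: heading 270 -> 45
  REPEAT 4 [
    -- iteration 1/4 --
    FD 12.8: (-4.8,-20.3) -> (4.251,-11.249) [heading=45, move]
    FD 9.5: (4.251,-11.249) -> (10.968,-4.532) [heading=45, move]
    LT 180: heading 45 -> 225
    -- iteration 2/4 --
    FD 12.8: (10.968,-4.532) -> (1.918,-13.582) [heading=225, move]
    FD 9.5: (1.918,-13.582) -> (-4.8,-20.3) [heading=225, move]
    LT 180: heading 225 -> 45
    -- iteration 3/4 --
    FD 12.8: (-4.8,-20.3) -> (4.251,-11.249) [heading=45, move]
    FD 9.5: (4.251,-11.249) -> (10.968,-4.532) [heading=45, move]
    LT 180: heading 45 -> 225
    -- iteration 4/4 --
    FD 12.8: (10.968,-4.532) -> (1.918,-13.582) [heading=225, move]
    FD 9.5: (1.918,-13.582) -> (-4.8,-20.3) [heading=225, move]
    LT 180: heading 225 -> 45
  ]
  -- iteration 2/3 --
  PU: pen up
  FD 6.6: (-4.8,-20.3) -> (-0.133,-15.633) [heading=45, move]
  LT 135: heading 45 -> 180
  REPEAT 4 [
    -- iteration 1/4 --
    FD 12.8: (-0.133,-15.633) -> (-12.933,-15.633) [heading=180, move]
    FD 9.5: (-12.933,-15.633) -> (-22.433,-15.633) [heading=180, move]
    LT 180: heading 180 -> 0
    -- iteration 2/4 --
    FD 12.8: (-22.433,-15.633) -> (-9.633,-15.633) [heading=0, move]
    FD 9.5: (-9.633,-15.633) -> (-0.133,-15.633) [heading=0, move]
    LT 180: heading 0 -> 180
    -- iteration 3/4 --
    FD 12.8: (-0.133,-15.633) -> (-12.933,-15.633) [heading=180, move]
    FD 9.5: (-12.933,-15.633) -> (-22.433,-15.633) [heading=180, move]
    LT 180: heading 180 -> 0
    -- iteration 4/4 --
    FD 12.8: (-22.433,-15.633) -> (-9.633,-15.633) [heading=0, move]
    FD 9.5: (-9.633,-15.633) -> (-0.133,-15.633) [heading=0, move]
    LT 180: heading 0 -> 180
  ]
  -- iteration 3/3 --
  PU: pen up
  FD 6.6: (-0.133,-15.633) -> (-6.733,-15.633) [heading=180, move]
  LT 135: heading 180 -> 315
  REPEAT 4 [
    -- iteration 1/4 --
    FD 12.8: (-6.733,-15.633) -> (2.318,-24.684) [heading=315, move]
    FD 9.5: (2.318,-24.684) -> (9.035,-31.402) [heading=315, move]
    LT 180: heading 315 -> 135
    -- iteration 2/4 --
    FD 12.8: (9.035,-31.402) -> (-0.016,-22.351) [heading=135, move]
    FD 9.5: (-0.016,-22.351) -> (-6.733,-15.633) [heading=135, move]
    LT 180: heading 135 -> 315
    -- iteration 3/4 --
    FD 12.8: (-6.733,-15.633) -> (2.318,-24.684) [heading=315, move]
    FD 9.5: (2.318,-24.684) -> (9.035,-31.402) [heading=315, move]
    LT 180: heading 315 -> 135
    -- iteration 4/4 --
    FD 12.8: (9.035,-31.402) -> (-0.016,-22.351) [heading=135, move]
    FD 9.5: (-0.016,-22.351) -> (-6.733,-15.633) [heading=135, move]
    LT 180: heading 135 -> 315
  ]
]
FD 11.6: (-6.733,-15.633) -> (1.469,-23.836) [heading=315, move]
FD 10.5: (1.469,-23.836) -> (8.894,-31.26) [heading=315, move]
RT 45: heading 315 -> 270
FD 5.2: (8.894,-31.26) -> (8.894,-36.46) [heading=270, move]
Final: pos=(8.894,-36.46), heading=270, 2 segment(s) drawn

Answer: 8.894 -36.46 270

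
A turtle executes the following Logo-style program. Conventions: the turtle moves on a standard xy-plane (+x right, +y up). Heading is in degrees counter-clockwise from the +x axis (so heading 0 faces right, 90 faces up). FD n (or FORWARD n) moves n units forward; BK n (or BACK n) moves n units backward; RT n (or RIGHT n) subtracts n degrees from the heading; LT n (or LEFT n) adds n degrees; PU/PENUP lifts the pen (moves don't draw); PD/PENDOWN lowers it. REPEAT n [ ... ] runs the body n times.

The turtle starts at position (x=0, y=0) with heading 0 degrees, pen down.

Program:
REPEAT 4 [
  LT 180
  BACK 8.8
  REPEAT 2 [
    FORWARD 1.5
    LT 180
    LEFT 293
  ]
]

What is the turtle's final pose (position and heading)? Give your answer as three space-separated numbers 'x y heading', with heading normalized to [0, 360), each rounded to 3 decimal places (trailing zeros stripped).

Answer: 10.526 17.565 184

Derivation:
Executing turtle program step by step:
Start: pos=(0,0), heading=0, pen down
REPEAT 4 [
  -- iteration 1/4 --
  LT 180: heading 0 -> 180
  BK 8.8: (0,0) -> (8.8,0) [heading=180, draw]
  REPEAT 2 [
    -- iteration 1/2 --
    FD 1.5: (8.8,0) -> (7.3,0) [heading=180, draw]
    LT 180: heading 180 -> 0
    LT 293: heading 0 -> 293
    -- iteration 2/2 --
    FD 1.5: (7.3,0) -> (7.886,-1.381) [heading=293, draw]
    LT 180: heading 293 -> 113
    LT 293: heading 113 -> 46
  ]
  -- iteration 2/4 --
  LT 180: heading 46 -> 226
  BK 8.8: (7.886,-1.381) -> (13.999,4.949) [heading=226, draw]
  REPEAT 2 [
    -- iteration 1/2 --
    FD 1.5: (13.999,4.949) -> (12.957,3.87) [heading=226, draw]
    LT 180: heading 226 -> 46
    LT 293: heading 46 -> 339
    -- iteration 2/2 --
    FD 1.5: (12.957,3.87) -> (14.357,3.333) [heading=339, draw]
    LT 180: heading 339 -> 159
    LT 293: heading 159 -> 92
  ]
  -- iteration 3/4 --
  LT 180: heading 92 -> 272
  BK 8.8: (14.357,3.333) -> (14.05,12.128) [heading=272, draw]
  REPEAT 2 [
    -- iteration 1/2 --
    FD 1.5: (14.05,12.128) -> (14.103,10.628) [heading=272, draw]
    LT 180: heading 272 -> 92
    LT 293: heading 92 -> 25
    -- iteration 2/2 --
    FD 1.5: (14.103,10.628) -> (15.462,11.262) [heading=25, draw]
    LT 180: heading 25 -> 205
    LT 293: heading 205 -> 138
  ]
  -- iteration 4/4 --
  LT 180: heading 138 -> 318
  BK 8.8: (15.462,11.262) -> (8.922,17.151) [heading=318, draw]
  REPEAT 2 [
    -- iteration 1/2 --
    FD 1.5: (8.922,17.151) -> (10.037,16.147) [heading=318, draw]
    LT 180: heading 318 -> 138
    LT 293: heading 138 -> 71
    -- iteration 2/2 --
    FD 1.5: (10.037,16.147) -> (10.526,17.565) [heading=71, draw]
    LT 180: heading 71 -> 251
    LT 293: heading 251 -> 184
  ]
]
Final: pos=(10.526,17.565), heading=184, 12 segment(s) drawn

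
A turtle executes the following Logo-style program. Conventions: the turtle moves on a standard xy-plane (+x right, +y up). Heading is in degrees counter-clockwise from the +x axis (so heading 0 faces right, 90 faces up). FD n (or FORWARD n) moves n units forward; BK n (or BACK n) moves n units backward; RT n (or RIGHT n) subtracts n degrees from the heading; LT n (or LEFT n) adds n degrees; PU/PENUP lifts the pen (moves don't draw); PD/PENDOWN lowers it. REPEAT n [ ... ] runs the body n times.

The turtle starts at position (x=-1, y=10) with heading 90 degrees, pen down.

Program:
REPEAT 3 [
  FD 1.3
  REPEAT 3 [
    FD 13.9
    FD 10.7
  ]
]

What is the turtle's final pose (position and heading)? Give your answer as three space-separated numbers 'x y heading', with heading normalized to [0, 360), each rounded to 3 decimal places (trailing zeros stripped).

Executing turtle program step by step:
Start: pos=(-1,10), heading=90, pen down
REPEAT 3 [
  -- iteration 1/3 --
  FD 1.3: (-1,10) -> (-1,11.3) [heading=90, draw]
  REPEAT 3 [
    -- iteration 1/3 --
    FD 13.9: (-1,11.3) -> (-1,25.2) [heading=90, draw]
    FD 10.7: (-1,25.2) -> (-1,35.9) [heading=90, draw]
    -- iteration 2/3 --
    FD 13.9: (-1,35.9) -> (-1,49.8) [heading=90, draw]
    FD 10.7: (-1,49.8) -> (-1,60.5) [heading=90, draw]
    -- iteration 3/3 --
    FD 13.9: (-1,60.5) -> (-1,74.4) [heading=90, draw]
    FD 10.7: (-1,74.4) -> (-1,85.1) [heading=90, draw]
  ]
  -- iteration 2/3 --
  FD 1.3: (-1,85.1) -> (-1,86.4) [heading=90, draw]
  REPEAT 3 [
    -- iteration 1/3 --
    FD 13.9: (-1,86.4) -> (-1,100.3) [heading=90, draw]
    FD 10.7: (-1,100.3) -> (-1,111) [heading=90, draw]
    -- iteration 2/3 --
    FD 13.9: (-1,111) -> (-1,124.9) [heading=90, draw]
    FD 10.7: (-1,124.9) -> (-1,135.6) [heading=90, draw]
    -- iteration 3/3 --
    FD 13.9: (-1,135.6) -> (-1,149.5) [heading=90, draw]
    FD 10.7: (-1,149.5) -> (-1,160.2) [heading=90, draw]
  ]
  -- iteration 3/3 --
  FD 1.3: (-1,160.2) -> (-1,161.5) [heading=90, draw]
  REPEAT 3 [
    -- iteration 1/3 --
    FD 13.9: (-1,161.5) -> (-1,175.4) [heading=90, draw]
    FD 10.7: (-1,175.4) -> (-1,186.1) [heading=90, draw]
    -- iteration 2/3 --
    FD 13.9: (-1,186.1) -> (-1,200) [heading=90, draw]
    FD 10.7: (-1,200) -> (-1,210.7) [heading=90, draw]
    -- iteration 3/3 --
    FD 13.9: (-1,210.7) -> (-1,224.6) [heading=90, draw]
    FD 10.7: (-1,224.6) -> (-1,235.3) [heading=90, draw]
  ]
]
Final: pos=(-1,235.3), heading=90, 21 segment(s) drawn

Answer: -1 235.3 90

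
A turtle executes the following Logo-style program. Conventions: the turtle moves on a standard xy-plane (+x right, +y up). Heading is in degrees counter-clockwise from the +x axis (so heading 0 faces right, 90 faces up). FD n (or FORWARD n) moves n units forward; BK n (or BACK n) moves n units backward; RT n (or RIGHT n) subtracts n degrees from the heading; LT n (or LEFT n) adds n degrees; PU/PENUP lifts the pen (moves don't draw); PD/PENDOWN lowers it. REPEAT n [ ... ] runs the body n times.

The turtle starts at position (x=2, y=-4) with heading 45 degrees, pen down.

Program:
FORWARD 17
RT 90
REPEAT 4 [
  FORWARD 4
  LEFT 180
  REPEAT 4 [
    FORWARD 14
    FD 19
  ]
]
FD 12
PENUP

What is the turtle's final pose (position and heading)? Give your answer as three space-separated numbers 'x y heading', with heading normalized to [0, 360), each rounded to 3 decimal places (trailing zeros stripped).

Answer: 22.506 -0.464 315

Derivation:
Executing turtle program step by step:
Start: pos=(2,-4), heading=45, pen down
FD 17: (2,-4) -> (14.021,8.021) [heading=45, draw]
RT 90: heading 45 -> 315
REPEAT 4 [
  -- iteration 1/4 --
  FD 4: (14.021,8.021) -> (16.849,5.192) [heading=315, draw]
  LT 180: heading 315 -> 135
  REPEAT 4 [
    -- iteration 1/4 --
    FD 14: (16.849,5.192) -> (6.95,15.092) [heading=135, draw]
    FD 19: (6.95,15.092) -> (-6.485,28.527) [heading=135, draw]
    -- iteration 2/4 --
    FD 14: (-6.485,28.527) -> (-16.385,38.426) [heading=135, draw]
    FD 19: (-16.385,38.426) -> (-29.82,51.861) [heading=135, draw]
    -- iteration 3/4 --
    FD 14: (-29.82,51.861) -> (-39.719,61.761) [heading=135, draw]
    FD 19: (-39.719,61.761) -> (-53.154,75.196) [heading=135, draw]
    -- iteration 4/4 --
    FD 14: (-53.154,75.196) -> (-63.054,85.095) [heading=135, draw]
    FD 19: (-63.054,85.095) -> (-76.489,98.53) [heading=135, draw]
  ]
  -- iteration 2/4 --
  FD 4: (-76.489,98.53) -> (-79.317,101.359) [heading=135, draw]
  LT 180: heading 135 -> 315
  REPEAT 4 [
    -- iteration 1/4 --
    FD 14: (-79.317,101.359) -> (-69.418,91.459) [heading=315, draw]
    FD 19: (-69.418,91.459) -> (-55.983,78.024) [heading=315, draw]
    -- iteration 2/4 --
    FD 14: (-55.983,78.024) -> (-46.083,68.125) [heading=315, draw]
    FD 19: (-46.083,68.125) -> (-32.648,54.69) [heading=315, draw]
    -- iteration 3/4 --
    FD 14: (-32.648,54.69) -> (-22.749,44.79) [heading=315, draw]
    FD 19: (-22.749,44.79) -> (-9.314,31.355) [heading=315, draw]
    -- iteration 4/4 --
    FD 14: (-9.314,31.355) -> (0.586,21.456) [heading=315, draw]
    FD 19: (0.586,21.456) -> (14.021,8.021) [heading=315, draw]
  ]
  -- iteration 3/4 --
  FD 4: (14.021,8.021) -> (16.849,5.192) [heading=315, draw]
  LT 180: heading 315 -> 135
  REPEAT 4 [
    -- iteration 1/4 --
    FD 14: (16.849,5.192) -> (6.95,15.092) [heading=135, draw]
    FD 19: (6.95,15.092) -> (-6.485,28.527) [heading=135, draw]
    -- iteration 2/4 --
    FD 14: (-6.485,28.527) -> (-16.385,38.426) [heading=135, draw]
    FD 19: (-16.385,38.426) -> (-29.82,51.861) [heading=135, draw]
    -- iteration 3/4 --
    FD 14: (-29.82,51.861) -> (-39.719,61.761) [heading=135, draw]
    FD 19: (-39.719,61.761) -> (-53.154,75.196) [heading=135, draw]
    -- iteration 4/4 --
    FD 14: (-53.154,75.196) -> (-63.054,85.095) [heading=135, draw]
    FD 19: (-63.054,85.095) -> (-76.489,98.53) [heading=135, draw]
  ]
  -- iteration 4/4 --
  FD 4: (-76.489,98.53) -> (-79.317,101.359) [heading=135, draw]
  LT 180: heading 135 -> 315
  REPEAT 4 [
    -- iteration 1/4 --
    FD 14: (-79.317,101.359) -> (-69.418,91.459) [heading=315, draw]
    FD 19: (-69.418,91.459) -> (-55.983,78.024) [heading=315, draw]
    -- iteration 2/4 --
    FD 14: (-55.983,78.024) -> (-46.083,68.125) [heading=315, draw]
    FD 19: (-46.083,68.125) -> (-32.648,54.69) [heading=315, draw]
    -- iteration 3/4 --
    FD 14: (-32.648,54.69) -> (-22.749,44.79) [heading=315, draw]
    FD 19: (-22.749,44.79) -> (-9.314,31.355) [heading=315, draw]
    -- iteration 4/4 --
    FD 14: (-9.314,31.355) -> (0.586,21.456) [heading=315, draw]
    FD 19: (0.586,21.456) -> (14.021,8.021) [heading=315, draw]
  ]
]
FD 12: (14.021,8.021) -> (22.506,-0.464) [heading=315, draw]
PU: pen up
Final: pos=(22.506,-0.464), heading=315, 38 segment(s) drawn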